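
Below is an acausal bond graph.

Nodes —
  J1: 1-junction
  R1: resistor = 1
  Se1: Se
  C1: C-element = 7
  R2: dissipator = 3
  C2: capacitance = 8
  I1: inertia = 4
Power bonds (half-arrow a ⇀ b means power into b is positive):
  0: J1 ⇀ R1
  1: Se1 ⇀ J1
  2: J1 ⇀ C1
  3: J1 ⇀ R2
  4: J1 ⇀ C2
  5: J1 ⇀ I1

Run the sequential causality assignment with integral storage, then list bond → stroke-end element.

bond 0 |J1
bond 1 |J1
bond 2 |J1
bond 3 |J1
bond 4 |J1
bond 5 |I1

#1 stroke→J1  (Se1 (Se) sets effort on bond)
#2 stroke→J1  (C1: C, integral causality)
#4 stroke→J1  (C2 outputs effort q/C2)
#5 stroke→I1  (I1 outputs flow p/I1)
#0 stroke→J1  (1-jn J1 has f-setter on 5)
#3 stroke→J1  (J1: bond 5 brought flow, rest push out)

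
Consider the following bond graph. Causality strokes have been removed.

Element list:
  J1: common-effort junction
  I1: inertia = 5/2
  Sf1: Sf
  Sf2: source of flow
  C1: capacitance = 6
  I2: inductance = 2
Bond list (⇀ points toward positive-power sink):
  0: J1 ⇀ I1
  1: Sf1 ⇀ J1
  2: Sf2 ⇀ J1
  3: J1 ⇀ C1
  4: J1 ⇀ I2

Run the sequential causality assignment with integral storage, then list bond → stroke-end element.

β1 →Sf1  (Sf1 (Sf) sets flow on bond)
β2 →Sf2  (Sf2: flow source, stroke at near end)
β0 →I1  (I1 outputs flow p/I1)
β3 →J1  (C1 outputs effort q/C1)
β4 →I2  (J1: bond 3 brought effort, rest push out)

#0 stroke→I1
#1 stroke→Sf1
#2 stroke→Sf2
#3 stroke→J1
#4 stroke→I2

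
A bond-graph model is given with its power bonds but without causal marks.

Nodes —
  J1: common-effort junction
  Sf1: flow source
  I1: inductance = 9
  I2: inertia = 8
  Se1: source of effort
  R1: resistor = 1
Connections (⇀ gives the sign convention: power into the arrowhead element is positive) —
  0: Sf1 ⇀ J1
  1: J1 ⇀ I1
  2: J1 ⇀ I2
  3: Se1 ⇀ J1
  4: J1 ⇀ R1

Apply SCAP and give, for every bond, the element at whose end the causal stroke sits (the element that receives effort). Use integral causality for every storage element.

bond 0 stroke→Sf1  (Sf1 (Sf) sets flow on bond)
bond 3 stroke→J1  (Se1: effort source, stroke at far end)
bond 1 stroke→I1  (J1 effort already set via bond 3)
bond 2 stroke→I2  (J1: bond 3 brought effort, rest push out)
bond 4 stroke→R1  (J1 effort already set via bond 3)

bond 0 →Sf1
bond 1 →I1
bond 2 →I2
bond 3 →J1
bond 4 →R1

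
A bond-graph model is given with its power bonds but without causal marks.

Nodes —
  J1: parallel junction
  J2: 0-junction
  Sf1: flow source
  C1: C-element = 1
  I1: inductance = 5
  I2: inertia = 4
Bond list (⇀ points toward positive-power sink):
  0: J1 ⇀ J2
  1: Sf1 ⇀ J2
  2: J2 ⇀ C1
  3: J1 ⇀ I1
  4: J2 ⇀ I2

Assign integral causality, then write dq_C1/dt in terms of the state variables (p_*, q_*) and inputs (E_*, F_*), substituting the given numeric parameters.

dq_C1/dt = F_Sf1 - p_I1/5 - p_I2/4

bond 1 stroke at Sf1  (Sf1 fixes flow; stroke at Sf1)
bond 2 stroke at J2  (prefer integral on C1)
bond 0 stroke at J1  (0-jn J2 has e-setter on 2)
bond 4 stroke at I2  (0-jn J2 has e-setter on 2)
bond 3 stroke at I1  (common-e at J1 fixed by 0)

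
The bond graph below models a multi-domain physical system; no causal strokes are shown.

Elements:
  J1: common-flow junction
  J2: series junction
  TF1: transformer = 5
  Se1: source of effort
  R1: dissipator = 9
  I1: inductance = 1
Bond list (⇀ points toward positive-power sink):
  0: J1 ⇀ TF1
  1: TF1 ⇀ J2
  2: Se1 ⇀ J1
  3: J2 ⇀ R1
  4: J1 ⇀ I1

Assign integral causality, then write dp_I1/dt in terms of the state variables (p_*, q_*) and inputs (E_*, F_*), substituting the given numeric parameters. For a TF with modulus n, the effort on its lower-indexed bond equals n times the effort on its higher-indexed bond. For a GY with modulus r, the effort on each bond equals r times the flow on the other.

dp_I1/dt = E_Se1 - 225*p_I1

bond 2 stroke at J1  (Se1: effort source, stroke at far end)
bond 4 stroke at I1  (I1 outputs flow p/I1)
bond 0 stroke at J1  (J1: bond 4 brought flow, rest push out)
bond 1 stroke at TF1  (TF TF1: opposite of bond 0)
bond 3 stroke at J2  (J2: bond 1 brought flow, rest push out)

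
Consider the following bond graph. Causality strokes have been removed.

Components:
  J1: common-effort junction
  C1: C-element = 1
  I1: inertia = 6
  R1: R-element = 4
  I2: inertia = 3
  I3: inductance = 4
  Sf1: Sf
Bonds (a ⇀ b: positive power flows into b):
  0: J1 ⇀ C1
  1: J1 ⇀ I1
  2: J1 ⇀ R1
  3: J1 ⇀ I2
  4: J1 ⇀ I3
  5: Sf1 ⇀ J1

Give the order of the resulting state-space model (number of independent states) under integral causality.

4  (C1, I1, I2, I3 all integral)

b5 →Sf1  (source Sf1 imposes f)
b0 →J1  (C1 outputs effort q/C1)
b1 →I1  (common-e at J1 fixed by 0)
b2 →R1  (J1: bond 0 brought effort, rest push out)
b3 →I2  (J1: bond 0 brought effort, rest push out)
b4 →I3  (common-e at J1 fixed by 0)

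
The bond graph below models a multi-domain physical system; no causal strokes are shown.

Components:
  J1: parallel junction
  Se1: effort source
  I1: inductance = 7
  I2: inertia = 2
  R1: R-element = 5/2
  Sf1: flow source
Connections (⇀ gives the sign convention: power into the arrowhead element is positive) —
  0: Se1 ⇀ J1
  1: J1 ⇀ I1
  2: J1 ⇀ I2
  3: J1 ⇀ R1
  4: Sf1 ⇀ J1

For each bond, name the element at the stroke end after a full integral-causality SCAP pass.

b0 →J1
b1 →I1
b2 →I2
b3 →R1
b4 →Sf1

β0 stroke→J1  (source Se1 imposes e)
β4 stroke→Sf1  (source Sf1 imposes f)
β1 stroke→I1  (common-e at J1 fixed by 0)
β2 stroke→I2  (common-e at J1 fixed by 0)
β3 stroke→R1  (0-jn J1 has e-setter on 0)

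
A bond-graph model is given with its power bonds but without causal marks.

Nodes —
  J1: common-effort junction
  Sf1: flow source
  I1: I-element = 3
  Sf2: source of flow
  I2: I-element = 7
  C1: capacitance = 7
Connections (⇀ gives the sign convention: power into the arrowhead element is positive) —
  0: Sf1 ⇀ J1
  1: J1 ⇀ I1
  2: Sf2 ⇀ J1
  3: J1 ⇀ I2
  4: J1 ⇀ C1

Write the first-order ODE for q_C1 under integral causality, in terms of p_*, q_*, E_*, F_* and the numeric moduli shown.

bond 0 →Sf1  (Sf1 fixes flow; stroke at Sf1)
bond 2 →Sf2  (source Sf2 imposes f)
bond 1 →I1  (I1 outputs flow p/I1)
bond 3 →I2  (I2 outputs flow p/I2)
bond 4 →J1  (closing 0-jn rule on J1)

dq_C1/dt = F_Sf1 + F_Sf2 - p_I1/3 - p_I2/7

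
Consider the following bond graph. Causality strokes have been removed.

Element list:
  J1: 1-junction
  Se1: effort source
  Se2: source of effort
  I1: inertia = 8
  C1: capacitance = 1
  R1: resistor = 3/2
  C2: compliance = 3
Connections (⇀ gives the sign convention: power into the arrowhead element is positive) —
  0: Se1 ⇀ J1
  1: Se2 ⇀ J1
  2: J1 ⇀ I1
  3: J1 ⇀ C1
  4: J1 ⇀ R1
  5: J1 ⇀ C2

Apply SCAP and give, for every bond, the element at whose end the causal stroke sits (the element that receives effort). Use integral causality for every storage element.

#0 stroke→J1
#1 stroke→J1
#2 stroke→I1
#3 stroke→J1
#4 stroke→J1
#5 stroke→J1

bond 0 stroke→J1  (Se1 fixes effort; stroke away)
bond 1 stroke→J1  (source Se2 imposes e)
bond 2 stroke→I1  (I1 integral (f out))
bond 3 stroke→J1  (common-f at J1 fixed by 2)
bond 4 stroke→J1  (J1 flow already set via bond 2)
bond 5 stroke→J1  (J1 flow already set via bond 2)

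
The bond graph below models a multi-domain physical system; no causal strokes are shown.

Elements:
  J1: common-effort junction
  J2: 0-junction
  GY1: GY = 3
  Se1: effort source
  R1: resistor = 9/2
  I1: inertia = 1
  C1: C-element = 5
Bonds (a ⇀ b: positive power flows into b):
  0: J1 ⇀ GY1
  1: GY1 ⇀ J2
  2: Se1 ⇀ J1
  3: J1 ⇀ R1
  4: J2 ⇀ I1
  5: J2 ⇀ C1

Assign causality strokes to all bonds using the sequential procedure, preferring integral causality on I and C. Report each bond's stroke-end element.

b0 →GY1
b1 →GY1
b2 →J1
b3 →R1
b4 →I1
b5 →J2

β2 stroke→J1  (source Se1 imposes e)
β0 stroke→GY1  (0-jn J1 has e-setter on 2)
β3 stroke→R1  (J1 effort already set via bond 2)
β1 stroke→GY1  (GY1: gyrator matches bond 0)
β4 stroke→I1  (prefer integral on I1)
β5 stroke→J2  (only one effort-in slot at J2)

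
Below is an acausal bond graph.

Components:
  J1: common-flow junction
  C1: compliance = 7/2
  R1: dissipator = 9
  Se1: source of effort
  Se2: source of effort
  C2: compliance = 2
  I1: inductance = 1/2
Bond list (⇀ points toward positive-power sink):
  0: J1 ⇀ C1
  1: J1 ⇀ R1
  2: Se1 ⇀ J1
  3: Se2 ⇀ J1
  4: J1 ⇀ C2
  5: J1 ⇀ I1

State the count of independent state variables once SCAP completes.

3  (C1, C2, I1 all integral)

β2 |J1  (Se1 (Se) sets effort on bond)
β3 |J1  (Se2 fixes effort; stroke away)
β0 |J1  (C1 outputs effort q/C1)
β4 |J1  (C2 integral (e out))
β5 |I1  (I1: I, integral causality)
β1 |J1  (J1: bond 5 brought flow, rest push out)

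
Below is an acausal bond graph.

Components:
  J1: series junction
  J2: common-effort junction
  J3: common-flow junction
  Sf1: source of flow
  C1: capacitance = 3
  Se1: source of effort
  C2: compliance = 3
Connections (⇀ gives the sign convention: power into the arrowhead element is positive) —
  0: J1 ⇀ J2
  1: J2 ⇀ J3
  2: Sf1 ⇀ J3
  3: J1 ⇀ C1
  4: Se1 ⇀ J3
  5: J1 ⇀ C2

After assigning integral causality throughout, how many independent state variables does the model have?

2  (C1, C2 all integral)

b2 |Sf1  (Sf1 (Sf) sets flow on bond)
b4 |J3  (source Se1 imposes e)
b1 |J3  (J3 flow already set via bond 2)
b0 |J2  (J2 needs exactly one e-in)
b3 |J1  (common-f at J1 fixed by 0)
b5 |J1  (J1 flow already set via bond 0)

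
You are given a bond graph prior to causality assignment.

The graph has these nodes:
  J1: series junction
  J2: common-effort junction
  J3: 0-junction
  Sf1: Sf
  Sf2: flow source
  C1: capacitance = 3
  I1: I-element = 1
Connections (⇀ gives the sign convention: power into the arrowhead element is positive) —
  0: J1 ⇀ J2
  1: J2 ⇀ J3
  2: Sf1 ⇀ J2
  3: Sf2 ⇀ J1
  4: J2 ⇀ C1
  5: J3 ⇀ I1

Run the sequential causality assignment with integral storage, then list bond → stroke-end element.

bond 0 →J1
bond 1 →J3
bond 2 →Sf1
bond 3 →Sf2
bond 4 →J2
bond 5 →I1

b2 →Sf1  (source Sf1 imposes f)
b3 →Sf2  (Sf2 (Sf) sets flow on bond)
b0 →J1  (J1: bond 3 brought flow, rest push out)
b4 →J2  (prefer integral on C1)
b1 →J3  (common-e at J2 fixed by 4)
b5 →I1  (J3 effort already set via bond 1)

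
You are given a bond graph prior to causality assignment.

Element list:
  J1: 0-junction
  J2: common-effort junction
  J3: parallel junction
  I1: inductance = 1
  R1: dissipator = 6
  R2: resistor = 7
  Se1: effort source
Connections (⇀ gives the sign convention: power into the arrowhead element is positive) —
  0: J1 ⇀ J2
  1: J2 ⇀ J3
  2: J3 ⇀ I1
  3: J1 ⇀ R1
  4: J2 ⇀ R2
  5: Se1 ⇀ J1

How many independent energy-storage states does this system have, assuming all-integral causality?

1  (I1 all integral)

#5 |J1  (Se1 fixes effort; stroke away)
#0 |J2  (common-e at J1 fixed by 5)
#3 |R1  (common-e at J1 fixed by 5)
#1 |J3  (0-jn J2 has e-setter on 0)
#4 |R2  (0-jn J2 has e-setter on 0)
#2 |I1  (J3 effort already set via bond 1)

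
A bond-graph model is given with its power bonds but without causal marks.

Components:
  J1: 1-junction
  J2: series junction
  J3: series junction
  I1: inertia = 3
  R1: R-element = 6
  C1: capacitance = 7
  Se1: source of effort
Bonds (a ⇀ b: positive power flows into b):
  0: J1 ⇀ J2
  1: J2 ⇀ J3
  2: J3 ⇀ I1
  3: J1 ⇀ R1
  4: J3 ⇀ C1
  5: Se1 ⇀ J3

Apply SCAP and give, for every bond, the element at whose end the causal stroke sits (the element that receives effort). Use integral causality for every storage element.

b0 →J2
b1 →J3
b2 →I1
b3 →J1
b4 →J3
b5 →J3

b5 stroke at J3  (Se1: effort source, stroke at far end)
b2 stroke at I1  (I1 outputs flow p/I1)
b1 stroke at J3  (1-jn J3 has f-setter on 2)
b4 stroke at J3  (J3 flow already set via bond 2)
b0 stroke at J2  (J2 flow already set via bond 1)
b3 stroke at J1  (common-f at J1 fixed by 0)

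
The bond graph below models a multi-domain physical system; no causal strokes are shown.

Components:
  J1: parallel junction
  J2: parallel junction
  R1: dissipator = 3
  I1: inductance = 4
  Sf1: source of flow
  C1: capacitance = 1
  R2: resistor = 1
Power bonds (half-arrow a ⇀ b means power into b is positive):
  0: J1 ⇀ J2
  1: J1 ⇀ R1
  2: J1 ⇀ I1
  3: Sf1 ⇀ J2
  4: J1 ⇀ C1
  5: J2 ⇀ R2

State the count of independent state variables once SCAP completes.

2  (C1, I1 all integral)

b3 stroke→Sf1  (Sf1 (Sf) sets flow on bond)
b2 stroke→I1  (prefer integral on I1)
b4 stroke→J1  (C1: C, integral causality)
b0 stroke→J2  (J1: bond 4 brought effort, rest push out)
b1 stroke→R1  (J1 effort already set via bond 4)
b5 stroke→R2  (common-e at J2 fixed by 0)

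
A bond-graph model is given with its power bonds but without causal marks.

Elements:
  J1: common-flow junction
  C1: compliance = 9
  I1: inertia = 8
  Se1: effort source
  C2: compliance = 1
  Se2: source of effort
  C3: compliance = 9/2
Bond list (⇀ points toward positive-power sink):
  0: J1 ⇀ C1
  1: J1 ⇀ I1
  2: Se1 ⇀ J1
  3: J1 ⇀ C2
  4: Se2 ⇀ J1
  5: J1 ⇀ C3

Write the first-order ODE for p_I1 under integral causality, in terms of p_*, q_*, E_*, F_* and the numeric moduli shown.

dp_I1/dt = E_Se1 + E_Se2 - q_C1/9 - q_C2 - 2*q_C3/9

#2 →J1  (Se1 (Se) sets effort on bond)
#4 →J1  (Se2 (Se) sets effort on bond)
#0 →J1  (C1: C, integral causality)
#1 →I1  (prefer integral on I1)
#3 →J1  (J1: bond 1 brought flow, rest push out)
#5 →J1  (1-jn J1 has f-setter on 1)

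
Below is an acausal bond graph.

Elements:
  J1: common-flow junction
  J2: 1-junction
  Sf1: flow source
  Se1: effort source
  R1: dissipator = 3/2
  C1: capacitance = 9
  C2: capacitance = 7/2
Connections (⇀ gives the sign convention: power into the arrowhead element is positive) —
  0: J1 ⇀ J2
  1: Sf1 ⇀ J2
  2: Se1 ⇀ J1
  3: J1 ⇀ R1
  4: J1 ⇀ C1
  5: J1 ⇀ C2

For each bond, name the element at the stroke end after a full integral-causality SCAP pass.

β1 |Sf1  (source Sf1 imposes f)
β2 |J1  (Se1 fixes effort; stroke away)
β0 |J2  (common-f at J2 fixed by 1)
β3 |J1  (J1 flow already set via bond 0)
β4 |J1  (common-f at J1 fixed by 0)
β5 |J1  (common-f at J1 fixed by 0)

bond 0 stroke→J2
bond 1 stroke→Sf1
bond 2 stroke→J1
bond 3 stroke→J1
bond 4 stroke→J1
bond 5 stroke→J1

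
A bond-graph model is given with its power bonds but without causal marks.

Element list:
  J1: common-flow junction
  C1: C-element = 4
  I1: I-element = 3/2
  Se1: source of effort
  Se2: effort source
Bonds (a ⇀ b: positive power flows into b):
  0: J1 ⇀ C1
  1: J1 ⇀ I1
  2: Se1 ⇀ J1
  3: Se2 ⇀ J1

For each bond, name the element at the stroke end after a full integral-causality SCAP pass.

b0 stroke→J1
b1 stroke→I1
b2 stroke→J1
b3 stroke→J1

b2 stroke→J1  (Se1 (Se) sets effort on bond)
b3 stroke→J1  (source Se2 imposes e)
b0 stroke→J1  (C1 outputs effort q/C1)
b1 stroke→I1  (closing 1-jn rule on J1)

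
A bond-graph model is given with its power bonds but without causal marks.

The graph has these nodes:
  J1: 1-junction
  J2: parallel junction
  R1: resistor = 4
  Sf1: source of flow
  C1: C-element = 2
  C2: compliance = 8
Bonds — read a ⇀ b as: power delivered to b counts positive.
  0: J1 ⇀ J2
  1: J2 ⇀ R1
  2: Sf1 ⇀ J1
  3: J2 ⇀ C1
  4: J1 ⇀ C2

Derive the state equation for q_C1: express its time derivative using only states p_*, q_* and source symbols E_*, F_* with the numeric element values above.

dq_C1/dt = F_Sf1 - q_C1/8

β2 →Sf1  (Sf1 (Sf) sets flow on bond)
β0 →J1  (J1 flow already set via bond 2)
β4 →J1  (J1 flow already set via bond 2)
β3 →J2  (C1 outputs effort q/C1)
β1 →R1  (J2: bond 3 brought effort, rest push out)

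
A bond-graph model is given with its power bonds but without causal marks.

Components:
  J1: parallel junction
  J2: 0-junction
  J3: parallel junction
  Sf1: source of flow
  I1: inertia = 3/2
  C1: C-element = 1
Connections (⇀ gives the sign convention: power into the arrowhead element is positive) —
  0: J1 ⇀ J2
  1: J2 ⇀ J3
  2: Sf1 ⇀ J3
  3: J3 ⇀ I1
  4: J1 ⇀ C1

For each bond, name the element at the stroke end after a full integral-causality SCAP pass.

b0 stroke→J2
b1 stroke→J3
b2 stroke→Sf1
b3 stroke→I1
b4 stroke→J1

bond 2 stroke at Sf1  (Sf1 fixes flow; stroke at Sf1)
bond 3 stroke at I1  (prefer integral on I1)
bond 1 stroke at J3  (J3 needs exactly one e-in)
bond 0 stroke at J2  (only one effort-in slot at J2)
bond 4 stroke at J1  (closing 0-jn rule on J1)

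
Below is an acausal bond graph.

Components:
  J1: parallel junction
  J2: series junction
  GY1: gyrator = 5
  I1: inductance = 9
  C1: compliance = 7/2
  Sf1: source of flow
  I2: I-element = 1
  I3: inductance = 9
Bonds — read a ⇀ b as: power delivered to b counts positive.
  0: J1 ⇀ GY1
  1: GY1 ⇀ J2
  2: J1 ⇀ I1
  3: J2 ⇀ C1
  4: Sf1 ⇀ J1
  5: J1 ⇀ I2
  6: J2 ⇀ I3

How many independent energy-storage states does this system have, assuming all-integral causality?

4  (C1, I1, I2, I3 all integral)

bond 4 stroke at Sf1  (source Sf1 imposes f)
bond 2 stroke at I1  (I1 outputs flow p/I1)
bond 3 stroke at J2  (C1 integral (e out))
bond 5 stroke at I2  (I2 integral (f out))
bond 0 stroke at J1  (J1 needs exactly one e-in)
bond 1 stroke at J2  (GY1 both-in/both-out from 0)
bond 6 stroke at I3  (J2 needs exactly one f-in)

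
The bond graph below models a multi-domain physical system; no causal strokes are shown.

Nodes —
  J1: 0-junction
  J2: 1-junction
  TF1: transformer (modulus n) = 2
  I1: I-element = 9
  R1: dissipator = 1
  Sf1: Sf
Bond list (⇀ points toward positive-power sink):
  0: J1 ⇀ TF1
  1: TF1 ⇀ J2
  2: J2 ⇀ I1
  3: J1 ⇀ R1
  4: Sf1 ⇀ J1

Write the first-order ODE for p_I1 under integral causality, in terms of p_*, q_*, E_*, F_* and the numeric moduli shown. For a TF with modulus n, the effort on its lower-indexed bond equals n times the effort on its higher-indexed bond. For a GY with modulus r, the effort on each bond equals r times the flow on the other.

dp_I1/dt = F_Sf1/2 - p_I1/36

#4 →Sf1  (source Sf1 imposes f)
#2 →I1  (prefer integral on I1)
#1 →J2  (J2: bond 2 brought flow, rest push out)
#0 →TF1  (TF1: transformer flips bond 1)
#3 →J1  (J1 needs exactly one e-in)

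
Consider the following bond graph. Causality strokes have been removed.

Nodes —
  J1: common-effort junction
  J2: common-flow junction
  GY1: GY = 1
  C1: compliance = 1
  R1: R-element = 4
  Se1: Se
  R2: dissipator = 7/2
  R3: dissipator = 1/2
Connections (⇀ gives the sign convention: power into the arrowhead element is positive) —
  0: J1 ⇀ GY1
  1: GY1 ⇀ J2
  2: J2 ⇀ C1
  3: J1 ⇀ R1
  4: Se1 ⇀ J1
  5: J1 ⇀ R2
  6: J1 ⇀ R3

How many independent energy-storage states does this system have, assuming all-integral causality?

β4 |J1  (Se1 fixes effort; stroke away)
β0 |GY1  (common-e at J1 fixed by 4)
β3 |R1  (0-jn J1 has e-setter on 4)
β5 |R2  (common-e at J1 fixed by 4)
β6 |R3  (J1: bond 4 brought effort, rest push out)
β1 |GY1  (GY1: gyrator matches bond 0)
β2 |J2  (common-f at J2 fixed by 1)

1  (C1 all integral)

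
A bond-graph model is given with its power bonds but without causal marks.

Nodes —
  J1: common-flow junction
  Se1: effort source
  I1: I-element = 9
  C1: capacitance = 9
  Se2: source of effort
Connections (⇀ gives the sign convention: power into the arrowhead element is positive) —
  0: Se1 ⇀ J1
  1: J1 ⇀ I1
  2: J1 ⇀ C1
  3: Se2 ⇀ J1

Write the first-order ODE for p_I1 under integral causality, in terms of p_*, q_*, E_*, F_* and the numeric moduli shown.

#0 →J1  (Se1: effort source, stroke at far end)
#3 →J1  (Se2: effort source, stroke at far end)
#1 →I1  (I1: I, integral causality)
#2 →J1  (1-jn J1 has f-setter on 1)

dp_I1/dt = E_Se1 + E_Se2 - q_C1/9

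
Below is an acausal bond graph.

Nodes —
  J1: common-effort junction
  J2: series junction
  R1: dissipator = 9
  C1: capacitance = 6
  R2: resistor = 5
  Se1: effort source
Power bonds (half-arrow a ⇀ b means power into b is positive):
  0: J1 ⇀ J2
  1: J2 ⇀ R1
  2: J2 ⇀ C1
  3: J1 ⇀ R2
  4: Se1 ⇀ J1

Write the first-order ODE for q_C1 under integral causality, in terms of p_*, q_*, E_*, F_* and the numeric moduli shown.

β4 →J1  (Se1 fixes effort; stroke away)
β0 →J2  (J1: bond 4 brought effort, rest push out)
β3 →R2  (common-e at J1 fixed by 4)
β2 →J2  (C1 integral (e out))
β1 →R1  (J2 needs exactly one f-in)

dq_C1/dt = E_Se1/9 - q_C1/54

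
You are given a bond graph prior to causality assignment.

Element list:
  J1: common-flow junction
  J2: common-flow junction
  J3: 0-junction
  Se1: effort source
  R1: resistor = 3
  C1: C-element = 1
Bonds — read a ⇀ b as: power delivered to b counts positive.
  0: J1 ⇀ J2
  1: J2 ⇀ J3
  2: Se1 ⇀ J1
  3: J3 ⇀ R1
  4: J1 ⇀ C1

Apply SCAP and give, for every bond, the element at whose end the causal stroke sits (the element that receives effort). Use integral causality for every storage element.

bond 0 →J2
bond 1 →J3
bond 2 →J1
bond 3 →R1
bond 4 →J1

b2 |J1  (Se1 fixes effort; stroke away)
b4 |J1  (C1 integral (e out))
b0 |J2  (only one flow-in slot at J1)
b1 |J3  (J2: last free bond brings flow in)
b3 |R1  (common-e at J3 fixed by 1)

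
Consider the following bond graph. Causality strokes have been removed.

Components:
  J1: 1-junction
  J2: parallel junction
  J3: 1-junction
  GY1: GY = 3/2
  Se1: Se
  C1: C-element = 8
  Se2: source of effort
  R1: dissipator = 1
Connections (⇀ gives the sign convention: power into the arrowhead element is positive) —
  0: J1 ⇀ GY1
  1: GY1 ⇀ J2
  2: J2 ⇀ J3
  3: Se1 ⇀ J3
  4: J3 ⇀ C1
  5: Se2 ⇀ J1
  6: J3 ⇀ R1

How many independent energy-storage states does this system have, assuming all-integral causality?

1  (C1 all integral)

#3 stroke→J3  (Se1: effort source, stroke at far end)
#5 stroke→J1  (source Se2 imposes e)
#0 stroke→GY1  (closing 1-jn rule on J1)
#1 stroke→GY1  (GY1: gyrator matches bond 0)
#2 stroke→J2  (only one effort-in slot at J2)
#4 stroke→J3  (J3 flow already set via bond 2)
#6 stroke→J3  (J3 flow already set via bond 2)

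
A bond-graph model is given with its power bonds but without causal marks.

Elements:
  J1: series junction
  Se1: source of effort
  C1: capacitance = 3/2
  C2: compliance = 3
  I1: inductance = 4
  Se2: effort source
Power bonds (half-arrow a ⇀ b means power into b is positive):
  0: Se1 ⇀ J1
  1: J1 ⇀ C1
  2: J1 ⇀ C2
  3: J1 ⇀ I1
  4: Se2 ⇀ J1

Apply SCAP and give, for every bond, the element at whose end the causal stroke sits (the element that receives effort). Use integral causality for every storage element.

#0 stroke at J1  (Se1: effort source, stroke at far end)
#4 stroke at J1  (source Se2 imposes e)
#1 stroke at J1  (C1 integral (e out))
#2 stroke at J1  (C2: C, integral causality)
#3 stroke at I1  (only one flow-in slot at J1)

b0 stroke→J1
b1 stroke→J1
b2 stroke→J1
b3 stroke→I1
b4 stroke→J1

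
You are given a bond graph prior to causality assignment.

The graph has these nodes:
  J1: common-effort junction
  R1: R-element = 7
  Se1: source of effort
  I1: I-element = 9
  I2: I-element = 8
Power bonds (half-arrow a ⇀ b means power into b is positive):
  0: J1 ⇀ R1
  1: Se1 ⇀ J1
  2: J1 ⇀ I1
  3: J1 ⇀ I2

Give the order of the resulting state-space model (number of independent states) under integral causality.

bond 1 |J1  (Se1 fixes effort; stroke away)
bond 0 |R1  (J1: bond 1 brought effort, rest push out)
bond 2 |I1  (0-jn J1 has e-setter on 1)
bond 3 |I2  (common-e at J1 fixed by 1)

2  (I1, I2 all integral)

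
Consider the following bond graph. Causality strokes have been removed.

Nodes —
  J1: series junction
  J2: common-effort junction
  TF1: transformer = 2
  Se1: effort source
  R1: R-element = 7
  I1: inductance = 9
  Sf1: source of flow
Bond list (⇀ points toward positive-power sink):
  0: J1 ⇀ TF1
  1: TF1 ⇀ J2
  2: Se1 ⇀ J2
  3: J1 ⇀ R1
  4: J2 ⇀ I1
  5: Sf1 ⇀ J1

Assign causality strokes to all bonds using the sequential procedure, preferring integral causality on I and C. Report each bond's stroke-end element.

bond 0 |J1
bond 1 |TF1
bond 2 |J2
bond 3 |J1
bond 4 |I1
bond 5 |Sf1

β2 stroke at J2  (source Se1 imposes e)
β5 stroke at Sf1  (Sf1 fixes flow; stroke at Sf1)
β0 stroke at J1  (J1 flow already set via bond 5)
β3 stroke at J1  (1-jn J1 has f-setter on 5)
β1 stroke at TF1  (J2: bond 2 brought effort, rest push out)
β4 stroke at I1  (common-e at J2 fixed by 2)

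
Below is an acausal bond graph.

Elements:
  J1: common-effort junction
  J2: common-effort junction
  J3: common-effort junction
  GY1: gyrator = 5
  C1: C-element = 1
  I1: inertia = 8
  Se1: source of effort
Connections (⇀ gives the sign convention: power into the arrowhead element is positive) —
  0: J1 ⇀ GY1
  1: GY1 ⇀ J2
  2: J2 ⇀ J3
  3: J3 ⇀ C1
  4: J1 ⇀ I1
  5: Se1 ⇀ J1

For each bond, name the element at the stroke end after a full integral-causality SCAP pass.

b0 →GY1
b1 →GY1
b2 →J2
b3 →J3
b4 →I1
b5 →J1

β5 stroke at J1  (Se1 fixes effort; stroke away)
β0 stroke at GY1  (J1: bond 5 brought effort, rest push out)
β4 stroke at I1  (0-jn J1 has e-setter on 5)
β1 stroke at GY1  (GY1: gyrator matches bond 0)
β2 stroke at J2  (J2: last free bond brings effort in)
β3 stroke at J3  (closing 0-jn rule on J3)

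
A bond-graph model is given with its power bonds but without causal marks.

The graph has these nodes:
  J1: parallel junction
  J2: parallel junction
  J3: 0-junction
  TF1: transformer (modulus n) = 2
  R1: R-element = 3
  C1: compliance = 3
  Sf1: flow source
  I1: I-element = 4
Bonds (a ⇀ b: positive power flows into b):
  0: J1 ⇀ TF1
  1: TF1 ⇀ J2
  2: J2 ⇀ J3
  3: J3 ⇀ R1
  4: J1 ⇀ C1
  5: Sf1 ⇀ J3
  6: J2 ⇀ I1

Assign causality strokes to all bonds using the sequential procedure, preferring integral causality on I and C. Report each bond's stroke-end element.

#5 stroke→Sf1  (source Sf1 imposes f)
#4 stroke→J1  (C1 integral (e out))
#0 stroke→TF1  (J1: bond 4 brought effort, rest push out)
#1 stroke→J2  (TF TF1: opposite of bond 0)
#2 stroke→J3  (0-jn J2 has e-setter on 1)
#6 stroke→I1  (common-e at J2 fixed by 1)
#3 stroke→R1  (common-e at J3 fixed by 2)

#0 |TF1
#1 |J2
#2 |J3
#3 |R1
#4 |J1
#5 |Sf1
#6 |I1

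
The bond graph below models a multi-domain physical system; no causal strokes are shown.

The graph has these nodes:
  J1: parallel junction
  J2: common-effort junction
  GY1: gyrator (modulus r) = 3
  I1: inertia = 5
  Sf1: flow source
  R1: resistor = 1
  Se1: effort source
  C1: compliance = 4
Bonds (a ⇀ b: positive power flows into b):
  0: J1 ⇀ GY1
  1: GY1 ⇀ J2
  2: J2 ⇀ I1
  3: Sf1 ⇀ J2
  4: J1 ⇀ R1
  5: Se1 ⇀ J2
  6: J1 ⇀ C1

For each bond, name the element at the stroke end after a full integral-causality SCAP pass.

β3 |Sf1  (source Sf1 imposes f)
β5 |J2  (source Se1 imposes e)
β1 |GY1  (J2 effort already set via bond 5)
β2 |I1  (J2 effort already set via bond 5)
β0 |GY1  (GY1 both-in/both-out from 1)
β6 |J1  (C1: C, integral causality)
β4 |R1  (J1 effort already set via bond 6)

bond 0 →GY1
bond 1 →GY1
bond 2 →I1
bond 3 →Sf1
bond 4 →R1
bond 5 →J2
bond 6 →J1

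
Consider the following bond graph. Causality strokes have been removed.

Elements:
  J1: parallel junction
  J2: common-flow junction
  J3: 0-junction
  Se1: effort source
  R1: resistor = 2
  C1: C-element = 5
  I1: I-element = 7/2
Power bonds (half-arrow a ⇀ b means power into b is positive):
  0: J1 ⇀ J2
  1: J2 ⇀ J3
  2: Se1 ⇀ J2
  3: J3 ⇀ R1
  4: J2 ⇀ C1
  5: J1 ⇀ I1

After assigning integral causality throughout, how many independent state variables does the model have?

#2 |J2  (Se1 fixes effort; stroke away)
#4 |J2  (C1 outputs effort q/C1)
#5 |I1  (I1: I, integral causality)
#0 |J1  (closing 0-jn rule on J1)
#1 |J2  (J2: bond 0 brought flow, rest push out)
#3 |J3  (J3: last free bond brings effort in)

2  (C1, I1 all integral)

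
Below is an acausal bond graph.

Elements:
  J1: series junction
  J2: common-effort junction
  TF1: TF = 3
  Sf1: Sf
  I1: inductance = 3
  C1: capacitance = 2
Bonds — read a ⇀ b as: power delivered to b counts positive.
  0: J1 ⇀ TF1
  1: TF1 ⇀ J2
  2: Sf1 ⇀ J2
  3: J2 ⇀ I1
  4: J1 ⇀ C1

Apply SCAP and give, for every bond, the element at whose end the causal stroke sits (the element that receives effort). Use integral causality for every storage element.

β2 stroke at Sf1  (Sf1 (Sf) sets flow on bond)
β3 stroke at I1  (I1 integral (f out))
β1 stroke at J2  (J2 needs exactly one e-in)
β0 stroke at TF1  (through TF1, causality passes straight; one stroke at TF1)
β4 stroke at J1  (J1 flow already set via bond 0)

β0 |TF1
β1 |J2
β2 |Sf1
β3 |I1
β4 |J1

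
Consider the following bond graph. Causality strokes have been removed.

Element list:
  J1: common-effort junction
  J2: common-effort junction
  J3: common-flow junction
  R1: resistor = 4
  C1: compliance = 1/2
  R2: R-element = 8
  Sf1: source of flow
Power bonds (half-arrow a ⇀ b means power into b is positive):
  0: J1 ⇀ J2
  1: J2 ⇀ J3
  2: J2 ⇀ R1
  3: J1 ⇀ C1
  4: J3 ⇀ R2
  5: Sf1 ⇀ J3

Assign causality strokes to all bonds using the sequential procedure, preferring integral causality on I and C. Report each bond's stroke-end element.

b5 stroke at Sf1  (Sf1: flow source, stroke at near end)
b1 stroke at J3  (J3 flow already set via bond 5)
b4 stroke at J3  (1-jn J3 has f-setter on 5)
b3 stroke at J1  (C1 outputs effort q/C1)
b0 stroke at J2  (J1 effort already set via bond 3)
b2 stroke at R1  (0-jn J2 has e-setter on 0)

#0 →J2
#1 →J3
#2 →R1
#3 →J1
#4 →J3
#5 →Sf1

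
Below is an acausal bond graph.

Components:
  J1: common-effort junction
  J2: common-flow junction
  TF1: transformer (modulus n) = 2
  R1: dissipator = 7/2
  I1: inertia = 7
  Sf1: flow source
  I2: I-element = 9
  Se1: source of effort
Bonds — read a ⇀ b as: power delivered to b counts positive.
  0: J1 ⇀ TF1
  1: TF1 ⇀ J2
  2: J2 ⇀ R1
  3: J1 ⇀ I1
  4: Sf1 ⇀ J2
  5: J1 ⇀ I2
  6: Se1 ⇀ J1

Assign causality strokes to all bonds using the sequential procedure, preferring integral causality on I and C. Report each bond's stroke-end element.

bond 4 stroke at Sf1  (Sf1: flow source, stroke at near end)
bond 6 stroke at J1  (Se1: effort source, stroke at far end)
bond 0 stroke at TF1  (J1: bond 6 brought effort, rest push out)
bond 3 stroke at I1  (common-e at J1 fixed by 6)
bond 5 stroke at I2  (0-jn J1 has e-setter on 6)
bond 1 stroke at J2  (J2 flow already set via bond 4)
bond 2 stroke at J2  (J2 flow already set via bond 4)

b0 stroke→TF1
b1 stroke→J2
b2 stroke→J2
b3 stroke→I1
b4 stroke→Sf1
b5 stroke→I2
b6 stroke→J1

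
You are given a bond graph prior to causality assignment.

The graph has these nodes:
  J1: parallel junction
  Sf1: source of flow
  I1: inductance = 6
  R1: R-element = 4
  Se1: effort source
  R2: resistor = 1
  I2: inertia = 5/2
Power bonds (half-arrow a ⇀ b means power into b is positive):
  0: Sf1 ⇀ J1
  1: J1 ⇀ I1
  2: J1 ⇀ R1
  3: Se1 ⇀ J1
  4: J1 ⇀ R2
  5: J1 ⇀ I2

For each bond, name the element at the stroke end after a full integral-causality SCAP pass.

#0 |Sf1  (Sf1 fixes flow; stroke at Sf1)
#3 |J1  (Se1 (Se) sets effort on bond)
#1 |I1  (common-e at J1 fixed by 3)
#2 |R1  (0-jn J1 has e-setter on 3)
#4 |R2  (J1 effort already set via bond 3)
#5 |I2  (common-e at J1 fixed by 3)

β0 →Sf1
β1 →I1
β2 →R1
β3 →J1
β4 →R2
β5 →I2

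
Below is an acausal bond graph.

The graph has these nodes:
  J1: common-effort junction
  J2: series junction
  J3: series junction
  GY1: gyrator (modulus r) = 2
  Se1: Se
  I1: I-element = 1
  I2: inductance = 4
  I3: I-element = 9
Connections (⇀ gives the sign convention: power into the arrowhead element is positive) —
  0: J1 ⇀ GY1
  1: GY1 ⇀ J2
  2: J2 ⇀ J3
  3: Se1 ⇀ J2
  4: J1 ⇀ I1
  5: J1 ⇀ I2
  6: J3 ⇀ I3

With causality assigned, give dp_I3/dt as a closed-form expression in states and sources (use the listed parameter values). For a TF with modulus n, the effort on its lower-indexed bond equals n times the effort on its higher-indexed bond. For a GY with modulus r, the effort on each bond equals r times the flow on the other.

dp_I3/dt = E_Se1 - 2*p_I1 - p_I2/2

b3 stroke→J2  (Se1 (Se) sets effort on bond)
b4 stroke→I1  (prefer integral on I1)
b5 stroke→I2  (I2: I, integral causality)
b0 stroke→J1  (J1: last free bond brings effort in)
b1 stroke→J2  (GY1 both-in/both-out from 0)
b2 stroke→J3  (only one flow-in slot at J2)
b6 stroke→I3  (J3 needs exactly one f-in)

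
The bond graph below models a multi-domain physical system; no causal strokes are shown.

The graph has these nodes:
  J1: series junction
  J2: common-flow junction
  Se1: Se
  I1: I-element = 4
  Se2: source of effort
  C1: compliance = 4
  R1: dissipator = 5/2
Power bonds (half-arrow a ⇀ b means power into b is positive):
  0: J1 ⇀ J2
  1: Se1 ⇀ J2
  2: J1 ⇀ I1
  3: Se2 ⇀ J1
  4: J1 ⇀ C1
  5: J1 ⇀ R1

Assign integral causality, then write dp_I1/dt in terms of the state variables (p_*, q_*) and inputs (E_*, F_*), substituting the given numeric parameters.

bond 1 stroke at J2  (source Se1 imposes e)
bond 3 stroke at J1  (Se2 (Se) sets effort on bond)
bond 0 stroke at J1  (only one flow-in slot at J2)
bond 2 stroke at I1  (I1 integral (f out))
bond 4 stroke at J1  (J1: bond 2 brought flow, rest push out)
bond 5 stroke at J1  (J1: bond 2 brought flow, rest push out)

dp_I1/dt = E_Se1 + E_Se2 - 5*p_I1/8 - q_C1/4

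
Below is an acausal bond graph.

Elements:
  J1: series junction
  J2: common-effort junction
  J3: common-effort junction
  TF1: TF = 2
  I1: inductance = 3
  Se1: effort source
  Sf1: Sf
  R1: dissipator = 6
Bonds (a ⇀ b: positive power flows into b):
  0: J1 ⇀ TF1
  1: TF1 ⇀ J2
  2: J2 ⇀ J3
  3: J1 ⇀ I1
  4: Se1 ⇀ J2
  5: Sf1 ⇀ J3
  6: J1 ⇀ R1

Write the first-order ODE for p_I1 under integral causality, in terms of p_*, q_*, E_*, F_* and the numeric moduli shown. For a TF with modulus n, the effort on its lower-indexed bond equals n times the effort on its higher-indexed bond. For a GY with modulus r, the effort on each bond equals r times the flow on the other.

dp_I1/dt = -2*E_Se1 - 2*p_I1

b4 stroke at J2  (Se1 (Se) sets effort on bond)
b5 stroke at Sf1  (Sf1 fixes flow; stroke at Sf1)
b1 stroke at TF1  (0-jn J2 has e-setter on 4)
b2 stroke at J3  (J2 effort already set via bond 4)
b0 stroke at J1  (TF1 one-in-one-out from 1)
b3 stroke at I1  (I1: I, integral causality)
b6 stroke at J1  (J1: bond 3 brought flow, rest push out)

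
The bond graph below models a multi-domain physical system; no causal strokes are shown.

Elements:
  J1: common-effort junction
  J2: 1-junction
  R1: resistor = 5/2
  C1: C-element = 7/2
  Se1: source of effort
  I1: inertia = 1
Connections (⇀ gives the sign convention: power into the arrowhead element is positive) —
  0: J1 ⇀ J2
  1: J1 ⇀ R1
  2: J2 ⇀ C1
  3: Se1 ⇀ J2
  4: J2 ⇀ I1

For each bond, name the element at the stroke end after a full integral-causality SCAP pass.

β0 |J2
β1 |J1
β2 |J2
β3 |J2
β4 |I1

#3 →J2  (Se1 fixes effort; stroke away)
#2 →J2  (C1 outputs effort q/C1)
#4 →I1  (I1 integral (f out))
#0 →J2  (1-jn J2 has f-setter on 4)
#1 →J1  (only one effort-in slot at J1)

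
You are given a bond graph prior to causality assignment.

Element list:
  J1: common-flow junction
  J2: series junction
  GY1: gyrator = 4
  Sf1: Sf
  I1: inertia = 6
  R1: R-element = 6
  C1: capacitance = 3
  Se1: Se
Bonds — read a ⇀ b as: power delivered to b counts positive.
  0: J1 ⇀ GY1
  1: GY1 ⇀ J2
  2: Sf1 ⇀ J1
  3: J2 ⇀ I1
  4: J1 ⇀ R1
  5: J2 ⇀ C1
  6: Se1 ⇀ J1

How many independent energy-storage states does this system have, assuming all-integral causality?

bond 2 stroke at Sf1  (Sf1 fixes flow; stroke at Sf1)
bond 6 stroke at J1  (Se1 (Se) sets effort on bond)
bond 0 stroke at J1  (common-f at J1 fixed by 2)
bond 4 stroke at J1  (J1: bond 2 brought flow, rest push out)
bond 1 stroke at J2  (GY1 both-in/both-out from 0)
bond 3 stroke at I1  (I1 integral (f out))
bond 5 stroke at J2  (J2 flow already set via bond 3)

2  (C1, I1 all integral)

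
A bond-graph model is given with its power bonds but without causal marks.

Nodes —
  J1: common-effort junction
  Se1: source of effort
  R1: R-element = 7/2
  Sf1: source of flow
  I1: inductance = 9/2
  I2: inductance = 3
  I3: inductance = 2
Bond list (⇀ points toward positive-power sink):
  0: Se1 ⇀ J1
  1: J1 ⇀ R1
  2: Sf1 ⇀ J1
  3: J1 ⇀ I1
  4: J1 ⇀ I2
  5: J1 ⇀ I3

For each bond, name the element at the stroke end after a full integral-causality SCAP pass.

bond 0 →J1
bond 1 →R1
bond 2 →Sf1
bond 3 →I1
bond 4 →I2
bond 5 →I3

b0 stroke→J1  (source Se1 imposes e)
b2 stroke→Sf1  (Sf1 fixes flow; stroke at Sf1)
b1 stroke→R1  (common-e at J1 fixed by 0)
b3 stroke→I1  (common-e at J1 fixed by 0)
b4 stroke→I2  (common-e at J1 fixed by 0)
b5 stroke→I3  (J1: bond 0 brought effort, rest push out)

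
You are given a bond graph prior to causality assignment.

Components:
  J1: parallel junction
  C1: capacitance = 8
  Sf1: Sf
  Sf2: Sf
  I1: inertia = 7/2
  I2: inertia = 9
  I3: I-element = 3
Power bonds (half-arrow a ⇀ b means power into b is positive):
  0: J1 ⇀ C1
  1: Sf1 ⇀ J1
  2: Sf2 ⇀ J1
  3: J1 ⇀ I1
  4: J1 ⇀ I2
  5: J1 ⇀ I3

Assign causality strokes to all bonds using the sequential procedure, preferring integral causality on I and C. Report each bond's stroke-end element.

bond 1 stroke→Sf1  (Sf1 fixes flow; stroke at Sf1)
bond 2 stroke→Sf2  (Sf2: flow source, stroke at near end)
bond 0 stroke→J1  (C1: C, integral causality)
bond 3 stroke→I1  (common-e at J1 fixed by 0)
bond 4 stroke→I2  (J1 effort already set via bond 0)
bond 5 stroke→I3  (J1 effort already set via bond 0)

bond 0 |J1
bond 1 |Sf1
bond 2 |Sf2
bond 3 |I1
bond 4 |I2
bond 5 |I3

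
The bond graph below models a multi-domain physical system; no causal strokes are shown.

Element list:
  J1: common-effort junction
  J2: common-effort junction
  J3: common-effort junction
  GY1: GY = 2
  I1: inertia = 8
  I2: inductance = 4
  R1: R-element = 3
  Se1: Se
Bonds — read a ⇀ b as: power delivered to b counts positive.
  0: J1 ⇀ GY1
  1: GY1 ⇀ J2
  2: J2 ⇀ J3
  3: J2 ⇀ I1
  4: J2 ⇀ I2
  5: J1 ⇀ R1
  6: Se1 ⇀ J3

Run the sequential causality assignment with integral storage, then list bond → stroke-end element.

β0 stroke at GY1
β1 stroke at GY1
β2 stroke at J2
β3 stroke at I1
β4 stroke at I2
β5 stroke at J1
β6 stroke at J3

#6 stroke at J3  (source Se1 imposes e)
#2 stroke at J2  (J3 effort already set via bond 6)
#1 stroke at GY1  (J2: bond 2 brought effort, rest push out)
#3 stroke at I1  (common-e at J2 fixed by 2)
#4 stroke at I2  (J2: bond 2 brought effort, rest push out)
#0 stroke at GY1  (GY1: gyrator matches bond 1)
#5 stroke at J1  (closing 0-jn rule on J1)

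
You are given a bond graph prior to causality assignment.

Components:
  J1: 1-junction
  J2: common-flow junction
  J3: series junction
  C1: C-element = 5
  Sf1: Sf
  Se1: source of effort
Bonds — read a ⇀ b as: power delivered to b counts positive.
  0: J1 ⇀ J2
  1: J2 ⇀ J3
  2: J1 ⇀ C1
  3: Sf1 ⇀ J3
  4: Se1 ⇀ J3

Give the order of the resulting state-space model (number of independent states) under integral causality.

b3 →Sf1  (Sf1: flow source, stroke at near end)
b4 →J3  (Se1 fixes effort; stroke away)
b1 →J3  (J3: bond 3 brought flow, rest push out)
b0 →J2  (J2 flow already set via bond 1)
b2 →J1  (1-jn J1 has f-setter on 0)

1  (C1 all integral)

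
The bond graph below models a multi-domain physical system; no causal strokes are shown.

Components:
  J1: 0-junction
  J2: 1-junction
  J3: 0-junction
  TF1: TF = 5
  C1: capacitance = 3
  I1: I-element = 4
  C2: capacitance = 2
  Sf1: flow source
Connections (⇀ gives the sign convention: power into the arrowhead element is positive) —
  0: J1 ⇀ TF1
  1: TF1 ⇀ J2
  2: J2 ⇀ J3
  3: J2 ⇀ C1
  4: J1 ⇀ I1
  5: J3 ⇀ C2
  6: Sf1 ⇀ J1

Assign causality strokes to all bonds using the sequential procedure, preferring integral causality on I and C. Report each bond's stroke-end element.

#0 stroke→J1
#1 stroke→TF1
#2 stroke→J2
#3 stroke→J2
#4 stroke→I1
#5 stroke→J3
#6 stroke→Sf1

bond 6 →Sf1  (Sf1 (Sf) sets flow on bond)
bond 3 →J2  (C1 integral (e out))
bond 4 →I1  (prefer integral on I1)
bond 0 →J1  (J1 needs exactly one e-in)
bond 1 →TF1  (TF1: transformer flips bond 0)
bond 2 →J2  (J2: bond 1 brought flow, rest push out)
bond 5 →J3  (J3: last free bond brings effort in)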